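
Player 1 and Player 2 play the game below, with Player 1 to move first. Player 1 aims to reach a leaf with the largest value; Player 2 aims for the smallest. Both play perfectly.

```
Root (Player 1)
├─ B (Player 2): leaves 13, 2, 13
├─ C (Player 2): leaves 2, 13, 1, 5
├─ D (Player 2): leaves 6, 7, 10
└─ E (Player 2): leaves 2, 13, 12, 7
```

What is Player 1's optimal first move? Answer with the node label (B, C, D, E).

B (Player 2): min(13, 2, 13) = 2
C (Player 2): min(2, 13, 1, 5) = 1
D (Player 2): min(6, 7, 10) = 6
E (Player 2): min(2, 13, 12, 7) = 2
Root (Player 1): max(2, 1, 6, 2) = 6
Player 1 picks the child with the highest value: D (value 6).

D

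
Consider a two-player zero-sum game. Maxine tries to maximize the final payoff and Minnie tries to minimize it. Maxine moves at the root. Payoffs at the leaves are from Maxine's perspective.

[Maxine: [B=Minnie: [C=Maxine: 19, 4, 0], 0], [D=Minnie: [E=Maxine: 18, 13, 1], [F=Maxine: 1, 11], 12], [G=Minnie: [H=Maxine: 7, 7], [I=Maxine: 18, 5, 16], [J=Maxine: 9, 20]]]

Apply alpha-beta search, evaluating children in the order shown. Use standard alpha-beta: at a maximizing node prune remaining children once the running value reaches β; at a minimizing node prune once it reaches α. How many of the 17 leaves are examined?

12

C [α=-∞,β=+∞]: v=19
B [α=-∞,β=+∞]: v=0
E [α=0,β=+∞]: v=18
F [α=0,β=18]: v=11
D [α=0,β=+∞]: v=11
H [α=11,β=+∞]: v=7
G [α=11,β=+∞]: v=7 after child 1 ≤ α → α-cutoff, skip 2
Root [α=-∞,β=+∞]: v=11
Leaves evaluated: 12 of 17.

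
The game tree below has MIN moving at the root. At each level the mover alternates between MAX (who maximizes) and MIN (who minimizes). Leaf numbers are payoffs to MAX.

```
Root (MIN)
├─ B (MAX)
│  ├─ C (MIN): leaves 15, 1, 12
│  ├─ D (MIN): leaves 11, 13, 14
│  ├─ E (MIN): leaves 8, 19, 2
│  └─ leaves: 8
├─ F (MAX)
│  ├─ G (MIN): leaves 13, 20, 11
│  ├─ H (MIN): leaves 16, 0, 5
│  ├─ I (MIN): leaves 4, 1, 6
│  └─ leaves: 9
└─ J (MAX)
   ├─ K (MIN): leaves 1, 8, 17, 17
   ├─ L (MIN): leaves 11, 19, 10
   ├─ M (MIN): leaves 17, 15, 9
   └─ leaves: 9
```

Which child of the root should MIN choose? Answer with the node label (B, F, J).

C (MIN): min(15, 1, 12) = 1
D (MIN): min(11, 13, 14) = 11
E (MIN): min(8, 19, 2) = 2
B (MAX): max(1, 11, 2, 8) = 11
G (MIN): min(13, 20, 11) = 11
H (MIN): min(16, 0, 5) = 0
I (MIN): min(4, 1, 6) = 1
F (MAX): max(11, 0, 1, 9) = 11
K (MIN): min(1, 8, 17, 17) = 1
L (MIN): min(11, 19, 10) = 10
M (MIN): min(17, 15, 9) = 9
J (MAX): max(1, 10, 9, 9) = 10
Root (MIN): min(11, 11, 10) = 10
MIN picks the child with the lowest value: J (value 10).

J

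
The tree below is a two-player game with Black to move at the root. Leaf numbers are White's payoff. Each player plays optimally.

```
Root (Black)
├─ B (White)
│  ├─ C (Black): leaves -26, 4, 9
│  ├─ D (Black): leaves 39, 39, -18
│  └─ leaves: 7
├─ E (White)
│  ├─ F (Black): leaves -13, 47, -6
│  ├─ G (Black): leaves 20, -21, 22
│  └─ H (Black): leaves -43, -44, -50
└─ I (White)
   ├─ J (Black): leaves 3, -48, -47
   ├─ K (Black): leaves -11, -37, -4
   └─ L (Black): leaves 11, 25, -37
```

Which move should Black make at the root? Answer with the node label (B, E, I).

I

C (Black): min(-26, 4, 9) = -26
D (Black): min(39, 39, -18) = -18
B (White): max(-26, -18, 7) = 7
F (Black): min(-13, 47, -6) = -13
G (Black): min(20, -21, 22) = -21
H (Black): min(-43, -44, -50) = -50
E (White): max(-13, -21, -50) = -13
J (Black): min(3, -48, -47) = -48
K (Black): min(-11, -37, -4) = -37
L (Black): min(11, 25, -37) = -37
I (White): max(-48, -37, -37) = -37
Root (Black): min(7, -13, -37) = -37
Black picks the child with the lowest value: I (value -37).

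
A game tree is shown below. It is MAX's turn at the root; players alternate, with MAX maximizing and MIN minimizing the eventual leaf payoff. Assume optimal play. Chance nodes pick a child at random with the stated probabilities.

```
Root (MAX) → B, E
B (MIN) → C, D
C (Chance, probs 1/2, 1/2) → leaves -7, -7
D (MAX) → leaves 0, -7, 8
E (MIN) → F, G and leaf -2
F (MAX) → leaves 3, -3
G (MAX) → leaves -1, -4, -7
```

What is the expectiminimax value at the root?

C (Chance): 1/2·-7 + 1/2·-7 = -7
D (MAX): max(0, -7, 8) = 8
B (MIN): min(-7, 8) = -7
F (MAX): max(3, -3) = 3
G (MAX): max(-1, -4, -7) = -1
E (MIN): min(3, -1, -2) = -2
Root (MAX): max(-7, -2) = -2

-2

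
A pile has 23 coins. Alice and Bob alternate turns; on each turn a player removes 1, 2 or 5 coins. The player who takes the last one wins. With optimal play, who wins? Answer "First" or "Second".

First

Compute winning (W) and losing (L) positions by backward induction:
i:   0  1  2  3  4  5  6  7  8  9 10 11 12 13 14 15 16 17 18 19 20 21 22 23
     L  W  W  L  W  W  L  W  W  L  W  W  L  W  W  L  W  W  L  W  W  L  W  W
Position 23 is W, so the first player wins.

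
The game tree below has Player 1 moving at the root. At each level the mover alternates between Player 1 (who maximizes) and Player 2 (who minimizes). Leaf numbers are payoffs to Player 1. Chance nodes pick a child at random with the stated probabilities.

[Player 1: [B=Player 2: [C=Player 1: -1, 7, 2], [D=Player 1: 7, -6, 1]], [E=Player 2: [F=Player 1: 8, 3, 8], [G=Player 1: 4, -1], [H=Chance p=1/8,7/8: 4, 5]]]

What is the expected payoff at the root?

7

C (Player 1): max(-1, 7, 2) = 7
D (Player 1): max(7, -6, 1) = 7
B (Player 2): min(7, 7) = 7
F (Player 1): max(8, 3, 8) = 8
G (Player 1): max(4, -1) = 4
H (Chance): 1/8·4 + 7/8·5 = 4.88
E (Player 2): min(8, 4, 4.88) = 4
Root (Player 1): max(7, 4) = 7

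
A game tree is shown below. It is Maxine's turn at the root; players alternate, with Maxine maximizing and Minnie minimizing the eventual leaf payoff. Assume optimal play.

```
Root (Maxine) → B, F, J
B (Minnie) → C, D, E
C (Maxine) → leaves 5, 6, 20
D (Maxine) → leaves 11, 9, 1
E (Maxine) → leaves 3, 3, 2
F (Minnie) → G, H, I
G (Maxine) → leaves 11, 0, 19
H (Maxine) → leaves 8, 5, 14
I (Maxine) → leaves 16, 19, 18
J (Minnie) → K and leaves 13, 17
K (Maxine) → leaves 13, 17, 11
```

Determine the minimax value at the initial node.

14

C (Maxine): max(5, 6, 20) = 20
D (Maxine): max(11, 9, 1) = 11
E (Maxine): max(3, 3, 2) = 3
B (Minnie): min(20, 11, 3) = 3
G (Maxine): max(11, 0, 19) = 19
H (Maxine): max(8, 5, 14) = 14
I (Maxine): max(16, 19, 18) = 19
F (Minnie): min(19, 14, 19) = 14
K (Maxine): max(13, 17, 11) = 17
J (Minnie): min(17, 13, 17) = 13
Root (Maxine): max(3, 14, 13) = 14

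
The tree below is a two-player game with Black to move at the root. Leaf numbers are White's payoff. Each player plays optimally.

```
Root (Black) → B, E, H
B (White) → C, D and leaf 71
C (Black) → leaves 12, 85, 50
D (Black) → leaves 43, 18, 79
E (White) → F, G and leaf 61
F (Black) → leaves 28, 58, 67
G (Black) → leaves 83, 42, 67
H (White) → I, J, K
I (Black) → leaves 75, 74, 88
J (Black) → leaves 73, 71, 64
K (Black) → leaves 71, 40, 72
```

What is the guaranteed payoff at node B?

71

C: min(12, 85, 50) = 12
D: min(43, 18, 79) = 18
B: max(12, 18, 71) = 71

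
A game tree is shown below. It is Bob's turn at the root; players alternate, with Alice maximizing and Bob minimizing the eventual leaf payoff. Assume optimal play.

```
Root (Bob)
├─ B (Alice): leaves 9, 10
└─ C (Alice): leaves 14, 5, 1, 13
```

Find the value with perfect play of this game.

B (Alice): max(9, 10) = 10
C (Alice): max(14, 5, 1, 13) = 14
Root (Bob): min(10, 14) = 10

10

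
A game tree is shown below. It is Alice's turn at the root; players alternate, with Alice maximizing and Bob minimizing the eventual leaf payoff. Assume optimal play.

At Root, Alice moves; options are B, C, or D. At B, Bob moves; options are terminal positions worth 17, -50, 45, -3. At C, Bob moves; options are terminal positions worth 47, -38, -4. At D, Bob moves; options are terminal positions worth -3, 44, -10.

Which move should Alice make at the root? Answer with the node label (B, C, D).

D

B (Bob): min(17, -50, 45, -3) = -50
C (Bob): min(47, -38, -4) = -38
D (Bob): min(-3, 44, -10) = -10
Root (Alice): max(-50, -38, -10) = -10
Alice picks the child with the highest value: D (value -10).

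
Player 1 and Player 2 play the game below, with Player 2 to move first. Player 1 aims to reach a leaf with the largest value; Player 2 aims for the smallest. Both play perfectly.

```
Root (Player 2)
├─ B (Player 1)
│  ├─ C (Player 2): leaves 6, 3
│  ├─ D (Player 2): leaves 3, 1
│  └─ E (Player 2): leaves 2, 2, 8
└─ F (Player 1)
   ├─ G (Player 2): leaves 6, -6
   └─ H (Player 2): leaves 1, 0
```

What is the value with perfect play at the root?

C (Player 2): min(6, 3) = 3
D (Player 2): min(3, 1) = 1
E (Player 2): min(2, 2, 8) = 2
B (Player 1): max(3, 1, 2) = 3
G (Player 2): min(6, -6) = -6
H (Player 2): min(1, 0) = 0
F (Player 1): max(-6, 0) = 0
Root (Player 2): min(3, 0) = 0

0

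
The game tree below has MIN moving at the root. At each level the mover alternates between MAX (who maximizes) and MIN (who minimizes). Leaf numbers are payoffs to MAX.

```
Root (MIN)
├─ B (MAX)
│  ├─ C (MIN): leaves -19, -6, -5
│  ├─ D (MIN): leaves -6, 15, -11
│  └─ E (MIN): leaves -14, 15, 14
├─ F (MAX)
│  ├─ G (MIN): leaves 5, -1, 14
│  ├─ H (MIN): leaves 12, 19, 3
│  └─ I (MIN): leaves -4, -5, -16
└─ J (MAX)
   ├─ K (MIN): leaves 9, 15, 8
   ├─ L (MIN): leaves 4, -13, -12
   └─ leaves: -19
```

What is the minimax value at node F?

3

G: min(5, -1, 14) = -1
H: min(12, 19, 3) = 3
I: min(-4, -5, -16) = -16
F: max(-1, 3, -16) = 3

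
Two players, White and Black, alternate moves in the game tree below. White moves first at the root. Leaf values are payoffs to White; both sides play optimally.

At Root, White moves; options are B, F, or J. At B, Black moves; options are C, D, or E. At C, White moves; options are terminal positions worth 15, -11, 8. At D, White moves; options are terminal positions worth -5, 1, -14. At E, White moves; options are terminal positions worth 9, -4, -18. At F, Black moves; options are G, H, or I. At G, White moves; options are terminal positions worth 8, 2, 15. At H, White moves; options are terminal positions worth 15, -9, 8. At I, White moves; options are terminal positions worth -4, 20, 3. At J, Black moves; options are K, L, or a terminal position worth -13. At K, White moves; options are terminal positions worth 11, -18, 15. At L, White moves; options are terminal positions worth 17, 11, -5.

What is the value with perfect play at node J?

K: max(11, -18, 15) = 15
L: max(17, 11, -5) = 17
J: min(15, 17, -13) = -13

-13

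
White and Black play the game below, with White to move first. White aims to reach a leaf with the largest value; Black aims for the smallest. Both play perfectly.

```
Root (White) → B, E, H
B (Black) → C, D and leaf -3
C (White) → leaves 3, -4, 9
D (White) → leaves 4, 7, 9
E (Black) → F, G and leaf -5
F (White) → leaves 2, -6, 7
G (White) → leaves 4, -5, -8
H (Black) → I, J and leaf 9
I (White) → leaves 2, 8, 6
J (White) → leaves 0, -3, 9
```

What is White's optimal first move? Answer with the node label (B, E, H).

C (White): max(3, -4, 9) = 9
D (White): max(4, 7, 9) = 9
B (Black): min(9, 9, -3) = -3
F (White): max(2, -6, 7) = 7
G (White): max(4, -5, -8) = 4
E (Black): min(7, 4, -5) = -5
I (White): max(2, 8, 6) = 8
J (White): max(0, -3, 9) = 9
H (Black): min(8, 9, 9) = 8
Root (White): max(-3, -5, 8) = 8
White picks the child with the highest value: H (value 8).

H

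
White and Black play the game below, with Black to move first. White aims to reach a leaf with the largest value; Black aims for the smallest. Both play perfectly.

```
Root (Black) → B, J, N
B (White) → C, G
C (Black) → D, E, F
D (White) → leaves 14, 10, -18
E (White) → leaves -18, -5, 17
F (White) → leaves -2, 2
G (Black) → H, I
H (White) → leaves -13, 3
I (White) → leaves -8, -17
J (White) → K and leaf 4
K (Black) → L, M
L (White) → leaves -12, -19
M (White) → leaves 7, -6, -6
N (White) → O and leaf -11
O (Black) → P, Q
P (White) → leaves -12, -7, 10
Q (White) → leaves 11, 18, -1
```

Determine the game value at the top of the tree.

2

D (White): max(14, 10, -18) = 14
E (White): max(-18, -5, 17) = 17
F (White): max(-2, 2) = 2
C (Black): min(14, 17, 2) = 2
H (White): max(-13, 3) = 3
I (White): max(-8, -17) = -8
G (Black): min(3, -8) = -8
B (White): max(2, -8) = 2
L (White): max(-12, -19) = -12
M (White): max(7, -6, -6) = 7
K (Black): min(-12, 7) = -12
J (White): max(-12, 4) = 4
P (White): max(-12, -7, 10) = 10
Q (White): max(11, 18, -1) = 18
O (Black): min(10, 18) = 10
N (White): max(10, -11) = 10
Root (Black): min(2, 4, 10) = 2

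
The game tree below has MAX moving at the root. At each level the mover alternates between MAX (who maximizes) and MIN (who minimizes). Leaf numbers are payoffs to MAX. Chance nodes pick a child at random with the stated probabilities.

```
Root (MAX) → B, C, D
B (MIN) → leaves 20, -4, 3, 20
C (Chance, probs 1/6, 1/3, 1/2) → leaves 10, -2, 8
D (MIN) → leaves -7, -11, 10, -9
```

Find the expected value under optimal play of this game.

5

B (MIN): min(20, -4, 3, 20) = -4
C (Chance): 1/6·10 + 1/3·-2 + 1/2·8 = 5
D (MIN): min(-7, -11, 10, -9) = -11
Root (MAX): max(-4, 5, -11) = 5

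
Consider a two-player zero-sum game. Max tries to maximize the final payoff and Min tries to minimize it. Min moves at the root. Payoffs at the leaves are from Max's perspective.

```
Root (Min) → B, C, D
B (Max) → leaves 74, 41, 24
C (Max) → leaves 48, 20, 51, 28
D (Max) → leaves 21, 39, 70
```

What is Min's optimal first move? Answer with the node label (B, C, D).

B (Max): max(74, 41, 24) = 74
C (Max): max(48, 20, 51, 28) = 51
D (Max): max(21, 39, 70) = 70
Root (Min): min(74, 51, 70) = 51
Min picks the child with the lowest value: C (value 51).

C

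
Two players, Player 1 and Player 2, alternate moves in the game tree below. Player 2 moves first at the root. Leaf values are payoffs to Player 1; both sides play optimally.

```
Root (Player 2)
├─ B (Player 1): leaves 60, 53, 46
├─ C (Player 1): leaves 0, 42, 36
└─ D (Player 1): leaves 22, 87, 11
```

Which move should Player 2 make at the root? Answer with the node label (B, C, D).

C

B (Player 1): max(60, 53, 46) = 60
C (Player 1): max(0, 42, 36) = 42
D (Player 1): max(22, 87, 11) = 87
Root (Player 2): min(60, 42, 87) = 42
Player 2 picks the child with the lowest value: C (value 42).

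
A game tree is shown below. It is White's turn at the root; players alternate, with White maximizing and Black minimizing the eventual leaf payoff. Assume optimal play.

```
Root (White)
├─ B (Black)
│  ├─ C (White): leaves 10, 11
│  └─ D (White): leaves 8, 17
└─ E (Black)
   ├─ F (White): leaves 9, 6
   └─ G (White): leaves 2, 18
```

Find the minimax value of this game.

C (White): max(10, 11) = 11
D (White): max(8, 17) = 17
B (Black): min(11, 17) = 11
F (White): max(9, 6) = 9
G (White): max(2, 18) = 18
E (Black): min(9, 18) = 9
Root (White): max(11, 9) = 11

11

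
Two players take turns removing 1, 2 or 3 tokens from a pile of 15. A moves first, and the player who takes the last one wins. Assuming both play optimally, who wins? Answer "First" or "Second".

First

W/L table (W = player to move can force a win):
i:   0  1  2  3  4  5  6  7  8  9 10 11 12 13 14 15
     L  W  W  W  L  W  W  W  L  W  W  W  L  W  W  W
Position 15 is W, so the first player wins.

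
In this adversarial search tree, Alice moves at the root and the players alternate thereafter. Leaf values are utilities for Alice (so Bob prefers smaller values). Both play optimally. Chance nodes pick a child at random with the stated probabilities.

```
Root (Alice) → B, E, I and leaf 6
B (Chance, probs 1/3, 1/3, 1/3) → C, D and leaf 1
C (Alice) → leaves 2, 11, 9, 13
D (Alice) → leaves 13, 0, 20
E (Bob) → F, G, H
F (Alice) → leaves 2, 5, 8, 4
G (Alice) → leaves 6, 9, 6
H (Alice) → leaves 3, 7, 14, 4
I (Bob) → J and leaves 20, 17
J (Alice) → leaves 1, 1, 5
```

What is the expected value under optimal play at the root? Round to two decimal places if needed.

11.33

C (Alice): max(2, 11, 9, 13) = 13
D (Alice): max(13, 0, 20) = 20
B (Chance): 1/3·13 + 1/3·20 + 1/3·1 = 11.33
F (Alice): max(2, 5, 8, 4) = 8
G (Alice): max(6, 9, 6) = 9
H (Alice): max(3, 7, 14, 4) = 14
E (Bob): min(8, 9, 14) = 8
J (Alice): max(1, 1, 5) = 5
I (Bob): min(5, 20, 17) = 5
Root (Alice): max(11.33, 8, 5, 6) = 11.33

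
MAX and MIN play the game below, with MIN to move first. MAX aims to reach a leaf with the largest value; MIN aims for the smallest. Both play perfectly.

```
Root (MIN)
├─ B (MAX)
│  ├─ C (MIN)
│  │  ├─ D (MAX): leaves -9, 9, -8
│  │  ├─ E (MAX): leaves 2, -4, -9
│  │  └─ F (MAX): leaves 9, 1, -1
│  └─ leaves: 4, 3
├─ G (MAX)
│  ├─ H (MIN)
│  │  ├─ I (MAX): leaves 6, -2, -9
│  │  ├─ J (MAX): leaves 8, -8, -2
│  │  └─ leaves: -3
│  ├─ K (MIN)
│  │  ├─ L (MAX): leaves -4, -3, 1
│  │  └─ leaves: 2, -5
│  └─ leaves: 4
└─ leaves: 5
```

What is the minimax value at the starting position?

4

D (MAX): max(-9, 9, -8) = 9
E (MAX): max(2, -4, -9) = 2
F (MAX): max(9, 1, -1) = 9
C (MIN): min(9, 2, 9) = 2
B (MAX): max(2, 4, 3) = 4
I (MAX): max(6, -2, -9) = 6
J (MAX): max(8, -8, -2) = 8
H (MIN): min(6, 8, -3) = -3
L (MAX): max(-4, -3, 1) = 1
K (MIN): min(1, 2, -5) = -5
G (MAX): max(-3, -5, 4) = 4
Root (MIN): min(4, 4, 5) = 4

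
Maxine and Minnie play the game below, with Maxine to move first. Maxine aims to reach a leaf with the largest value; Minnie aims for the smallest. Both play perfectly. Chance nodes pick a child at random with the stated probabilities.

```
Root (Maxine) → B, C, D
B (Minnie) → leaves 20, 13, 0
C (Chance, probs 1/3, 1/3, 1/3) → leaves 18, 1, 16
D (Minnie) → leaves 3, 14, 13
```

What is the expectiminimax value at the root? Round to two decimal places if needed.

11.67

B (Minnie): min(20, 13, 0) = 0
C (Chance): 1/3·18 + 1/3·1 + 1/3·16 = 11.67
D (Minnie): min(3, 14, 13) = 3
Root (Maxine): max(0, 11.67, 3) = 11.67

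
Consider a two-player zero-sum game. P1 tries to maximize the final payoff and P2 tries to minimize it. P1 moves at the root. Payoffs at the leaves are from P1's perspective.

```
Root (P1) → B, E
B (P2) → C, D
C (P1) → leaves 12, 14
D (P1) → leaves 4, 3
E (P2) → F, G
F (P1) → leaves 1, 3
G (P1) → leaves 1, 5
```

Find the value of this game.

C (P1): max(12, 14) = 14
D (P1): max(4, 3) = 4
B (P2): min(14, 4) = 4
F (P1): max(1, 3) = 3
G (P1): max(1, 5) = 5
E (P2): min(3, 5) = 3
Root (P1): max(4, 3) = 4

4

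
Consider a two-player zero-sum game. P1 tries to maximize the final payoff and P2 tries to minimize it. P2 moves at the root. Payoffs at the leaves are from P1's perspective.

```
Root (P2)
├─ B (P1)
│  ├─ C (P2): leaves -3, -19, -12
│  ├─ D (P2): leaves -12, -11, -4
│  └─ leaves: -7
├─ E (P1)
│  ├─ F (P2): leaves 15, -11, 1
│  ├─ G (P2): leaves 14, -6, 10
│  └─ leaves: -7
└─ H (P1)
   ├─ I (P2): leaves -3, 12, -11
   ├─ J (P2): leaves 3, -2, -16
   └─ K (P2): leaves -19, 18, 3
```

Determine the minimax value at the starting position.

C (P2): min(-3, -19, -12) = -19
D (P2): min(-12, -11, -4) = -12
B (P1): max(-19, -12, -7) = -7
F (P2): min(15, -11, 1) = -11
G (P2): min(14, -6, 10) = -6
E (P1): max(-11, -6, -7) = -6
I (P2): min(-3, 12, -11) = -11
J (P2): min(3, -2, -16) = -16
K (P2): min(-19, 18, 3) = -19
H (P1): max(-11, -16, -19) = -11
Root (P2): min(-7, -6, -11) = -11

-11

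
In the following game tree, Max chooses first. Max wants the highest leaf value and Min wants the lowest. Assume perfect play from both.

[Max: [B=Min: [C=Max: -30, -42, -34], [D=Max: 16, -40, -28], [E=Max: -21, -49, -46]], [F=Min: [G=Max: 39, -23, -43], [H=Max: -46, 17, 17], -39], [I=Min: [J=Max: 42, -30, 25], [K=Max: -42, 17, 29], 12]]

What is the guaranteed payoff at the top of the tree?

C (Max): max(-30, -42, -34) = -30
D (Max): max(16, -40, -28) = 16
E (Max): max(-21, -49, -46) = -21
B (Min): min(-30, 16, -21) = -30
G (Max): max(39, -23, -43) = 39
H (Max): max(-46, 17, 17) = 17
F (Min): min(39, 17, -39) = -39
J (Max): max(42, -30, 25) = 42
K (Max): max(-42, 17, 29) = 29
I (Min): min(42, 29, 12) = 12
Root (Max): max(-30, -39, 12) = 12

12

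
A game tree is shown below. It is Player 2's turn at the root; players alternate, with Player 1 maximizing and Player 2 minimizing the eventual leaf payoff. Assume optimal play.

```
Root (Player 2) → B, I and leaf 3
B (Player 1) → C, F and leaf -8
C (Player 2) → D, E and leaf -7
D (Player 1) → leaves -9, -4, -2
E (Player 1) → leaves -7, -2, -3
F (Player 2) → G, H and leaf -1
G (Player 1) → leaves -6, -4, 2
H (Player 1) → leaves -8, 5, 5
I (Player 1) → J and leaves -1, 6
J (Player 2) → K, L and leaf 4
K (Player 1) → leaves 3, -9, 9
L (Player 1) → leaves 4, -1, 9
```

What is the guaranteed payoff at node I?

6

K: max(3, -9, 9) = 9
L: max(4, -1, 9) = 9
J: min(9, 9, 4) = 4
I: max(4, -1, 6) = 6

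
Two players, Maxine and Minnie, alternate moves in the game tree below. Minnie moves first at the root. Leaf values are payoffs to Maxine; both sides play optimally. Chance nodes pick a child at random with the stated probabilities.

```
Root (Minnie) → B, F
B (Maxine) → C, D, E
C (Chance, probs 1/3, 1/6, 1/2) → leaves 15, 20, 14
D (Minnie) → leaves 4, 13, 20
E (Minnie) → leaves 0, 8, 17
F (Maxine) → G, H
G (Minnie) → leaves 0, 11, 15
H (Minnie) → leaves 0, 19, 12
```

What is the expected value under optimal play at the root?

C (Chance): 1/3·15 + 1/6·20 + 1/2·14 = 15.33
D (Minnie): min(4, 13, 20) = 4
E (Minnie): min(0, 8, 17) = 0
B (Maxine): max(15.33, 4, 0) = 15.33
G (Minnie): min(0, 11, 15) = 0
H (Minnie): min(0, 19, 12) = 0
F (Maxine): max(0, 0) = 0
Root (Minnie): min(15.33, 0) = 0

0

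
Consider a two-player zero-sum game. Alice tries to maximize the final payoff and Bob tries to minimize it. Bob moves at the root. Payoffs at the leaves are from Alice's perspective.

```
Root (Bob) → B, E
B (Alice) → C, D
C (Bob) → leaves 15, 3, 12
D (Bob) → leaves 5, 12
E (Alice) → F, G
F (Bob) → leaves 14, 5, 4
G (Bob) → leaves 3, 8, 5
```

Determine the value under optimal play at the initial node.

4

C (Bob): min(15, 3, 12) = 3
D (Bob): min(5, 12) = 5
B (Alice): max(3, 5) = 5
F (Bob): min(14, 5, 4) = 4
G (Bob): min(3, 8, 5) = 3
E (Alice): max(4, 3) = 4
Root (Bob): min(5, 4) = 4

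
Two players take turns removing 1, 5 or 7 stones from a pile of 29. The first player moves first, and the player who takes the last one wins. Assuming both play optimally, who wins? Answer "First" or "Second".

Positions where the player to move wins (W) vs loses (L):
i:   0  1  2  3  4  5  6  7  8  9 10 11 12 13 14 15 16 17 18 19 20 21 22 23 24 25 26 27 28 29
     L  W  L  W  L  W  L  W  L  W  L  W  L  W  L  W  L  W  L  W  L  W  L  W  L  W  L  W  L  W
Position 29 is W, so the first player wins.

First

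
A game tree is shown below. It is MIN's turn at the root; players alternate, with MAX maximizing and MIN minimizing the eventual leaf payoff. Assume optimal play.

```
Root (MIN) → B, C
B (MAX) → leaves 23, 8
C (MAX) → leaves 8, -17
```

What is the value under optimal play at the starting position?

8

B (MAX): max(23, 8) = 23
C (MAX): max(8, -17) = 8
Root (MIN): min(23, 8) = 8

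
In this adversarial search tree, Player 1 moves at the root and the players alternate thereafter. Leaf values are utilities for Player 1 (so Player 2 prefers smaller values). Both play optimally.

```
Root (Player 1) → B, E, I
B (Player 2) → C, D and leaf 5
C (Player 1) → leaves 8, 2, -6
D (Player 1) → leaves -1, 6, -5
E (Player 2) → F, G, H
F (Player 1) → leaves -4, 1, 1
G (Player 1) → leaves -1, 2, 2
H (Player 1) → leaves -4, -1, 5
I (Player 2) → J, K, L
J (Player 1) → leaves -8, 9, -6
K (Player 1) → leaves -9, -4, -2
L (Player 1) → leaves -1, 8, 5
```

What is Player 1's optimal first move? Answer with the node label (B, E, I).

B

C (Player 1): max(8, 2, -6) = 8
D (Player 1): max(-1, 6, -5) = 6
B (Player 2): min(8, 6, 5) = 5
F (Player 1): max(-4, 1, 1) = 1
G (Player 1): max(-1, 2, 2) = 2
H (Player 1): max(-4, -1, 5) = 5
E (Player 2): min(1, 2, 5) = 1
J (Player 1): max(-8, 9, -6) = 9
K (Player 1): max(-9, -4, -2) = -2
L (Player 1): max(-1, 8, 5) = 8
I (Player 2): min(9, -2, 8) = -2
Root (Player 1): max(5, 1, -2) = 5
Player 1 picks the child with the highest value: B (value 5).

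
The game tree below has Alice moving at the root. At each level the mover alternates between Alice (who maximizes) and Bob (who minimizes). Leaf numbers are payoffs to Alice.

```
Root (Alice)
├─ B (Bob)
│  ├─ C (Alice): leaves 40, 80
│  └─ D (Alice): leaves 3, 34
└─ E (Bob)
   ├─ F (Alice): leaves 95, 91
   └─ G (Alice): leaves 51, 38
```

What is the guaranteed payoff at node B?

C: max(40, 80) = 80
D: max(3, 34) = 34
B: min(80, 34) = 34

34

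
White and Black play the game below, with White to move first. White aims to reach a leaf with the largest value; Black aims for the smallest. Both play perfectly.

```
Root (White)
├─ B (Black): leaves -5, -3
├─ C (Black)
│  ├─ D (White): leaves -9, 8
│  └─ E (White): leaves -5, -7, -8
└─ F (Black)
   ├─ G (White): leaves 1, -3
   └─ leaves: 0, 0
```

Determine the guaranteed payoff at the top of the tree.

B (Black): min(-5, -3) = -5
D (White): max(-9, 8) = 8
E (White): max(-5, -7, -8) = -5
C (Black): min(8, -5) = -5
G (White): max(1, -3) = 1
F (Black): min(1, 0, 0) = 0
Root (White): max(-5, -5, 0) = 0

0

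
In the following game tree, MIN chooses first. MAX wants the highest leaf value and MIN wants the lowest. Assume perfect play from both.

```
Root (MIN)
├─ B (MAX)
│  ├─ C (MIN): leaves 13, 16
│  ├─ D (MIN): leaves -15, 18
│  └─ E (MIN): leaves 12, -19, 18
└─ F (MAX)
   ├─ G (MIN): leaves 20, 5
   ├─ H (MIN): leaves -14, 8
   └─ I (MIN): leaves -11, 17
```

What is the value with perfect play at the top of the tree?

5

C (MIN): min(13, 16) = 13
D (MIN): min(-15, 18) = -15
E (MIN): min(12, -19, 18) = -19
B (MAX): max(13, -15, -19) = 13
G (MIN): min(20, 5) = 5
H (MIN): min(-14, 8) = -14
I (MIN): min(-11, 17) = -11
F (MAX): max(5, -14, -11) = 5
Root (MIN): min(13, 5) = 5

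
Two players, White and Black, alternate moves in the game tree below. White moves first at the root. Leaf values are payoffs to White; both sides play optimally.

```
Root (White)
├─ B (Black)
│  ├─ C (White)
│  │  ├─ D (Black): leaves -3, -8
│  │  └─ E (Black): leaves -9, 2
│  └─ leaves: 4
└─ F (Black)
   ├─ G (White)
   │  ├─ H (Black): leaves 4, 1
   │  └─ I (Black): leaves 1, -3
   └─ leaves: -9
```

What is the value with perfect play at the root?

-8

D (Black): min(-3, -8) = -8
E (Black): min(-9, 2) = -9
C (White): max(-8, -9) = -8
B (Black): min(-8, 4) = -8
H (Black): min(4, 1) = 1
I (Black): min(1, -3) = -3
G (White): max(1, -3) = 1
F (Black): min(1, -9) = -9
Root (White): max(-8, -9) = -8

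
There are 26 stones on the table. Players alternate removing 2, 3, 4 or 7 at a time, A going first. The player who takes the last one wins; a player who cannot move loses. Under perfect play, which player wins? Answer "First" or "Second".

W/L table (W = player to move can force a win):
i:   0  1  2  3  4  5  6  7  8  9 10 11 12 13 14 15 16 17 18 19 20 21 22 23 24 25 26
     L  L  W  W  W  W  L  W  W  W  W  L  L  W  W  W  W  L  W  W  W  W  L  L  W  W  W
Position 26 is W, so the first player wins.

First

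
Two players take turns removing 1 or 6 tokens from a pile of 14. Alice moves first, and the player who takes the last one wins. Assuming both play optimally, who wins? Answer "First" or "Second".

Second

Mark each pile size as W (mover wins) or L (mover loses):
i:   0  1  2  3  4  5  6  7  8  9 10 11 12 13 14
     L  W  L  W  L  W  W  L  W  L  W  L  W  W  L
Position 14 is L, so the second player wins.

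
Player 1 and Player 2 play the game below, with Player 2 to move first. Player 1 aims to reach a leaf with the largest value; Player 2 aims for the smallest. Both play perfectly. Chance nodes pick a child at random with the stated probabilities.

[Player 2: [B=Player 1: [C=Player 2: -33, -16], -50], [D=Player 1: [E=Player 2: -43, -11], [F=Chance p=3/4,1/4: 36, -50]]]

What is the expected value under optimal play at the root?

C (Player 2): min(-33, -16) = -33
B (Player 1): max(-33, -50) = -33
E (Player 2): min(-43, -11) = -43
F (Chance): 3/4·36 + 1/4·-50 = 14.5
D (Player 1): max(-43, 14.5) = 14.5
Root (Player 2): min(-33, 14.5) = -33

-33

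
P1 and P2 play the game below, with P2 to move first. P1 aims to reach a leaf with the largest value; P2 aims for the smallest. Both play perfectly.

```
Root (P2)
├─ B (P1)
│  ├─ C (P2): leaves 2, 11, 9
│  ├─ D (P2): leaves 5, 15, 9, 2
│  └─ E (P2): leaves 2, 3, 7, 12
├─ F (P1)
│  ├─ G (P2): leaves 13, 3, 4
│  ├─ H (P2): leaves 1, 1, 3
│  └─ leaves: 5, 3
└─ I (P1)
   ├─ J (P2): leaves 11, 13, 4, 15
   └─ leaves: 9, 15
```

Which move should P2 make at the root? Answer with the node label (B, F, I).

B

C (P2): min(2, 11, 9) = 2
D (P2): min(5, 15, 9, 2) = 2
E (P2): min(2, 3, 7, 12) = 2
B (P1): max(2, 2, 2) = 2
G (P2): min(13, 3, 4) = 3
H (P2): min(1, 1, 3) = 1
F (P1): max(3, 1, 5, 3) = 5
J (P2): min(11, 13, 4, 15) = 4
I (P1): max(4, 9, 15) = 15
Root (P2): min(2, 5, 15) = 2
P2 picks the child with the lowest value: B (value 2).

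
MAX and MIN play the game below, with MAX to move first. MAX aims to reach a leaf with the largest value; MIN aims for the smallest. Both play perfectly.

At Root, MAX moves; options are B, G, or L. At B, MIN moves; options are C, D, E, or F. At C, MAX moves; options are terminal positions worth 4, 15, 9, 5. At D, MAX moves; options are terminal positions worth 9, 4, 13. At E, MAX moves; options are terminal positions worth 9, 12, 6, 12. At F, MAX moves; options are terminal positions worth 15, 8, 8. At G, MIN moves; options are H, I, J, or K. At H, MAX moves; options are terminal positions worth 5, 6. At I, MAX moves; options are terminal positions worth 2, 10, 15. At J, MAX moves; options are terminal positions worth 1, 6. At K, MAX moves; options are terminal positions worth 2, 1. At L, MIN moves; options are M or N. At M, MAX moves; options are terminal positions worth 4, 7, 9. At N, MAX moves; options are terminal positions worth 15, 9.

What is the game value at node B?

C: max(4, 15, 9, 5) = 15
D: max(9, 4, 13) = 13
E: max(9, 12, 6, 12) = 12
F: max(15, 8, 8) = 15
B: min(15, 13, 12, 15) = 12

12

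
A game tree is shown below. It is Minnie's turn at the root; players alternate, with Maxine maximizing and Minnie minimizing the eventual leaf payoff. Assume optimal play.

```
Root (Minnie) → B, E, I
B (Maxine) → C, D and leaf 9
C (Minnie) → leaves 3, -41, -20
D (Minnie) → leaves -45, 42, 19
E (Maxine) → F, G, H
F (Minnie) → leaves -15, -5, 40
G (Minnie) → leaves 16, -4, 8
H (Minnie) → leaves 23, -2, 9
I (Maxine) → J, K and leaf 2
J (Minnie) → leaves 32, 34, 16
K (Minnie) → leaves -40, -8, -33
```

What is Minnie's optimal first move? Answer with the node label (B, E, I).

C (Minnie): min(3, -41, -20) = -41
D (Minnie): min(-45, 42, 19) = -45
B (Maxine): max(-41, -45, 9) = 9
F (Minnie): min(-15, -5, 40) = -15
G (Minnie): min(16, -4, 8) = -4
H (Minnie): min(23, -2, 9) = -2
E (Maxine): max(-15, -4, -2) = -2
J (Minnie): min(32, 34, 16) = 16
K (Minnie): min(-40, -8, -33) = -40
I (Maxine): max(16, -40, 2) = 16
Root (Minnie): min(9, -2, 16) = -2
Minnie picks the child with the lowest value: E (value -2).

E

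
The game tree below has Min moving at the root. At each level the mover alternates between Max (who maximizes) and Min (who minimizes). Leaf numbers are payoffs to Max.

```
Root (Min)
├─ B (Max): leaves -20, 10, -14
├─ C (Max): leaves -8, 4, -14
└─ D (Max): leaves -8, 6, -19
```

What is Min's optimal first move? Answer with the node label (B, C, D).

C

B (Max): max(-20, 10, -14) = 10
C (Max): max(-8, 4, -14) = 4
D (Max): max(-8, 6, -19) = 6
Root (Min): min(10, 4, 6) = 4
Min picks the child with the lowest value: C (value 4).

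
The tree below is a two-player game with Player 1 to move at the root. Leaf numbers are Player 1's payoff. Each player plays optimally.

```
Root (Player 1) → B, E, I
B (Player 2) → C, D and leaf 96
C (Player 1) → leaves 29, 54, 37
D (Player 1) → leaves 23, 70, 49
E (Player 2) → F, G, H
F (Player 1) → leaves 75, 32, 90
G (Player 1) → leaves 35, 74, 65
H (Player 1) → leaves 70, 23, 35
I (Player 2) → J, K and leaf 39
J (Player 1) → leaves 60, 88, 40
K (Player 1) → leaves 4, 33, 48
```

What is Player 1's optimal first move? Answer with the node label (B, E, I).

C (Player 1): max(29, 54, 37) = 54
D (Player 1): max(23, 70, 49) = 70
B (Player 2): min(54, 70, 96) = 54
F (Player 1): max(75, 32, 90) = 90
G (Player 1): max(35, 74, 65) = 74
H (Player 1): max(70, 23, 35) = 70
E (Player 2): min(90, 74, 70) = 70
J (Player 1): max(60, 88, 40) = 88
K (Player 1): max(4, 33, 48) = 48
I (Player 2): min(88, 48, 39) = 39
Root (Player 1): max(54, 70, 39) = 70
Player 1 picks the child with the highest value: E (value 70).

E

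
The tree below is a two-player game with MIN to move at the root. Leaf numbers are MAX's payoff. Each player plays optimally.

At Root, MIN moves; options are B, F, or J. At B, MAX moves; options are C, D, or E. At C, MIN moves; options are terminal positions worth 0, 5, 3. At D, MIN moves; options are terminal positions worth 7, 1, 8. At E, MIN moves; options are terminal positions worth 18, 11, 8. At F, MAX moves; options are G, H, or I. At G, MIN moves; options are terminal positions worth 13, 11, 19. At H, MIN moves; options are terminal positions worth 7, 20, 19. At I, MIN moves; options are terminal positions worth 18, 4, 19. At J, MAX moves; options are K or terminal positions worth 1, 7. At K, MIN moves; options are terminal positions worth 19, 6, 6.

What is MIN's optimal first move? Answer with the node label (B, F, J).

C (MIN): min(0, 5, 3) = 0
D (MIN): min(7, 1, 8) = 1
E (MIN): min(18, 11, 8) = 8
B (MAX): max(0, 1, 8) = 8
G (MIN): min(13, 11, 19) = 11
H (MIN): min(7, 20, 19) = 7
I (MIN): min(18, 4, 19) = 4
F (MAX): max(11, 7, 4) = 11
K (MIN): min(19, 6, 6) = 6
J (MAX): max(6, 1, 7) = 7
Root (MIN): min(8, 11, 7) = 7
MIN picks the child with the lowest value: J (value 7).

J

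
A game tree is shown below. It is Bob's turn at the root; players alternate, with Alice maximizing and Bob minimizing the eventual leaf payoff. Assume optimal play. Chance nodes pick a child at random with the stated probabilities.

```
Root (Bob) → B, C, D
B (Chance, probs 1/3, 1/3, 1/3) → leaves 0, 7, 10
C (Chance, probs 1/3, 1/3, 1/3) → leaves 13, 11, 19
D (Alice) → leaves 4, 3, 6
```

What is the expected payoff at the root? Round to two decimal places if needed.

5.67

B (Chance): 1/3·0 + 1/3·7 + 1/3·10 = 5.67
C (Chance): 1/3·13 + 1/3·11 + 1/3·19 = 14.33
D (Alice): max(4, 3, 6) = 6
Root (Bob): min(5.67, 14.33, 6) = 5.67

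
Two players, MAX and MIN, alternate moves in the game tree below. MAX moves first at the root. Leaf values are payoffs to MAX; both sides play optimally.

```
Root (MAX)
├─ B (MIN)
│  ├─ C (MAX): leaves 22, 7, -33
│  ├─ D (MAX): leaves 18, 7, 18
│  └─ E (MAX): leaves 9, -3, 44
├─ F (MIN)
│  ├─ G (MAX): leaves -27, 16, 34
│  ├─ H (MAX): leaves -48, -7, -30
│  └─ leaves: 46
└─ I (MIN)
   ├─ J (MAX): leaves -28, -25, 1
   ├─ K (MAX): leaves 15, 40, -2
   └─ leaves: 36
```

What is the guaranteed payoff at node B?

18

C: max(22, 7, -33) = 22
D: max(18, 7, 18) = 18
E: max(9, -3, 44) = 44
B: min(22, 18, 44) = 18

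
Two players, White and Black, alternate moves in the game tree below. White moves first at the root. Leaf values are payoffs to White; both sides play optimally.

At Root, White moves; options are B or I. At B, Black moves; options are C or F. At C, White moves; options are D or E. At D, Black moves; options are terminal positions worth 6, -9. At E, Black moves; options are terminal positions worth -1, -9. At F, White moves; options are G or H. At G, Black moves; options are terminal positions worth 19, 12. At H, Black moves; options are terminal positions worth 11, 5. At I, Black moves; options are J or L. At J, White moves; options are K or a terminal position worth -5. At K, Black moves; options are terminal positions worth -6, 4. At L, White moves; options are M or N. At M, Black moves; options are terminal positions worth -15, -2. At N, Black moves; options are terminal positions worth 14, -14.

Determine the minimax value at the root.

-9

D (Black): min(6, -9) = -9
E (Black): min(-1, -9) = -9
C (White): max(-9, -9) = -9
G (Black): min(19, 12) = 12
H (Black): min(11, 5) = 5
F (White): max(12, 5) = 12
B (Black): min(-9, 12) = -9
K (Black): min(-6, 4) = -6
J (White): max(-6, -5) = -5
M (Black): min(-15, -2) = -15
N (Black): min(14, -14) = -14
L (White): max(-15, -14) = -14
I (Black): min(-5, -14) = -14
Root (White): max(-9, -14) = -9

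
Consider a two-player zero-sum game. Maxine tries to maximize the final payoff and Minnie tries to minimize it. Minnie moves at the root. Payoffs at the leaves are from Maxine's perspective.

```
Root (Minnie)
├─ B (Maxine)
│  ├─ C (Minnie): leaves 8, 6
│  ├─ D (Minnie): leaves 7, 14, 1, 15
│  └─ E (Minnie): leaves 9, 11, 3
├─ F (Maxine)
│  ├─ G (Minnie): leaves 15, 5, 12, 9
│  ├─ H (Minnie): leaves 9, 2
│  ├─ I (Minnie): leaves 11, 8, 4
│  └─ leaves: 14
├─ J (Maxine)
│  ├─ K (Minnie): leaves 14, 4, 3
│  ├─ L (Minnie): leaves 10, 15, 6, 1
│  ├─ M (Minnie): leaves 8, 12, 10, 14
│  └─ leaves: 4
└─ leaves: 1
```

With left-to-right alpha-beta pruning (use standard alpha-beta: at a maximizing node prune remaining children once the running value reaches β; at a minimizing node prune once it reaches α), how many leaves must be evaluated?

C [α=-∞,β=+∞]: v=6
D [α=6,β=+∞]: v=1 after child 3 ≤ α → α-cutoff, skip 1
E [α=6,β=+∞]: v=3
B [α=-∞,β=+∞]: v=6
G [α=-∞,β=6]: v=5
H [α=5,β=6]: v=2
I [α=5,β=6]: v=4
F [α=-∞,β=6]: v=14
K [α=-∞,β=6]: v=3
L [α=3,β=6]: v=1
M [α=3,β=6]: v=8
J [α=-∞,β=6]: v=8 after child 3 ≥ β → β-cutoff, skip 1
Root [α=-∞,β=+∞]: v=1
Leaves evaluated: 30 of 32.

30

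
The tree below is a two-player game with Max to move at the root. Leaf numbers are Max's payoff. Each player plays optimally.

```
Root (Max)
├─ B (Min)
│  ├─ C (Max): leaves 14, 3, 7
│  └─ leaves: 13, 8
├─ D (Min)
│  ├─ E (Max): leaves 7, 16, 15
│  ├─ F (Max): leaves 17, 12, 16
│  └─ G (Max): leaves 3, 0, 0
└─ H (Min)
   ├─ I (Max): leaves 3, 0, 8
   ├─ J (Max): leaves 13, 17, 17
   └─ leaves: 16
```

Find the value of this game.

8

C (Max): max(14, 3, 7) = 14
B (Min): min(14, 13, 8) = 8
E (Max): max(7, 16, 15) = 16
F (Max): max(17, 12, 16) = 17
G (Max): max(3, 0, 0) = 3
D (Min): min(16, 17, 3) = 3
I (Max): max(3, 0, 8) = 8
J (Max): max(13, 17, 17) = 17
H (Min): min(8, 17, 16) = 8
Root (Max): max(8, 3, 8) = 8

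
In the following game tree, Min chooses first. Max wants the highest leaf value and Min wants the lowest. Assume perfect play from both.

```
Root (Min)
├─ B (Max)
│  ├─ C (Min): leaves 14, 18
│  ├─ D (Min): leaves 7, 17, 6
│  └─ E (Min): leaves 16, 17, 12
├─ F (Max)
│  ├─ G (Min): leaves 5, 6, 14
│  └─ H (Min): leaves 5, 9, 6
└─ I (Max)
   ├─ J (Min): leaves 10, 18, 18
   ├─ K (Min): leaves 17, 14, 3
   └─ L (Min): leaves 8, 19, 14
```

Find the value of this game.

5

C (Min): min(14, 18) = 14
D (Min): min(7, 17, 6) = 6
E (Min): min(16, 17, 12) = 12
B (Max): max(14, 6, 12) = 14
G (Min): min(5, 6, 14) = 5
H (Min): min(5, 9, 6) = 5
F (Max): max(5, 5) = 5
J (Min): min(10, 18, 18) = 10
K (Min): min(17, 14, 3) = 3
L (Min): min(8, 19, 14) = 8
I (Max): max(10, 3, 8) = 10
Root (Min): min(14, 5, 10) = 5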